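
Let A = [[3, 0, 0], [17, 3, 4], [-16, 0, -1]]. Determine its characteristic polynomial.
χ_A(x) = (x - 3)^2(x + 1)

xI - A = [[x - 3, 0, 0], [-17, x - 3, -4], [16, 0, x + 1]].

Expanding det(xI - A) along the first row:
det(xI - A) = + (x - 3)·det([[x - 3, -4], [0, x + 1]]) - (0)·det([[-17, -4], [16, x + 1]]) + (0)·det([[-17, x - 3], [16, 0]]).

Evaluating gives χ_A(x) = x^3 - 5x^2 + 3x + 9 = (x - 3)^2(x + 1).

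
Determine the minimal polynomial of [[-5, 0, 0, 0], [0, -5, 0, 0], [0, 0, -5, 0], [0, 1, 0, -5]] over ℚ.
The characteristic polynomial factors as (x + 5)^4. The minimal polynomial is ∏(x - λ)^{k_λ} where k_λ is the size of the largest Jordan block at λ.

For λ = -5: rank(A + 5I) = 1, and the largest Jordan block has size 2 (the smallest k with rank((A + 5I)^k) = rank((A + 5I)^(k+1))).

So m_A(x) = (x + 5)^2.

m_A(x) = (x + 5)^2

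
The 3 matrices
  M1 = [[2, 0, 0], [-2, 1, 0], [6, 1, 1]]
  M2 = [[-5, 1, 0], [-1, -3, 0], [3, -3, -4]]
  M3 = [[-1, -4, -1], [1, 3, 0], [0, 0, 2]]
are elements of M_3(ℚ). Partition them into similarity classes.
Characteristic polynomials: χ_{M1} = (x - 2)(x - 1)^2, χ_{M2} = (x + 4)^3, χ_{M3} = (x - 2)(x - 1)^2.

{M1, M3}: invariant factors (x - 2)(x - 1)^2.

{M2}: invariant factors x + 4, (x + 4)^2.

Matrices are similar if and only if their invariant-factor lists agree; the partition into similarity classes is {M1, M3}, {M2}.

2 classes: {M1, M3}, {M2}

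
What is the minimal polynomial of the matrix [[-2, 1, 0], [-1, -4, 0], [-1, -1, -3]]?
The characteristic polynomial factors as (x + 3)^3. The minimal polynomial is ∏(x - λ)^{k_λ} where k_λ is the size of the largest Jordan block at λ.

For λ = -3: rank(A + 3I) = 1, and the largest Jordan block has size 2 (the smallest k with rank((A + 3I)^k) = rank((A + 3I)^(k+1))).

So m_A(x) = (x + 3)^2.

m_A(x) = (x + 3)^2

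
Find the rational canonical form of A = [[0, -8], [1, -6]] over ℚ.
The invariant factors of A (the non-unit diagonal entries of the Smith normal form of xI - A over ℚ[x]) are (x + 2)(x + 4), each dividing the next. The characteristic polynomial is their product, (x + 2)(x + 4).

The rational canonical form is the block-diagonal matrix of companion matrices C(f_i):
R = [[0, -8], [1, -6]].

R = [[0, -8], [1, -6]]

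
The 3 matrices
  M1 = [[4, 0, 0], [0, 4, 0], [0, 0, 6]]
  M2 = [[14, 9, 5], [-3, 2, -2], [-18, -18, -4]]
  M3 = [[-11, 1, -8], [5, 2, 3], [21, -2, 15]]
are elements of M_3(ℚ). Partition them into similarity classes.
Characteristic polynomials: χ_{M1} = (x - 6)(x - 4)^2, χ_{M2} = (x - 5)^2(x - 2), χ_{M3} = (x - 2)^3.

{M1}: invariant factors x - 4, (x - 6)(x - 4).

{M2}: invariant factors (x - 5)^2(x - 2).

{M3}: invariant factors (x - 2)^3.

Matrices are similar if and only if their invariant-factor lists agree; the partition into similarity classes is {M1}, {M2}, {M3}.

3 classes: {M1}, {M2}, {M3}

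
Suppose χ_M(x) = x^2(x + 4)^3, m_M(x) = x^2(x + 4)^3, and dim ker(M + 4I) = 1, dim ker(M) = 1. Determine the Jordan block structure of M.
λ = -4: algebraic multiplicity 3 (exponent in χ_M), largest block size 3 (exponent in m_M), 1 block (geometric multiplicity). This forces block sizes [3].
λ = 0: algebraic multiplicity 2 (exponent in χ_M), largest block size 2 (exponent in m_M), 1 block (geometric multiplicity). This forces block sizes [2].

Jordan blocks: (-4, 3), (0, 2)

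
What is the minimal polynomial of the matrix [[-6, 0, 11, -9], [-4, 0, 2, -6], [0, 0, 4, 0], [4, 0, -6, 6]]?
m_A(x) = x^2(x - 4)

The characteristic polynomial factors as x^3(x - 4). The minimal polynomial is ∏(x - λ)^{k_λ} where k_λ is the size of the largest Jordan block at λ.

For λ = 0: rank(A) = 2, and the largest Jordan block has size 2 (the smallest k with rank(A^k) = rank(A^(k+1))).
For λ = 4: rank(A - 4I) = 3, and the largest Jordan block has size 1 (the smallest k with rank((A - 4I)^k) = rank((A - 4I)^(k+1))).

So m_A(x) = x^2(x - 4).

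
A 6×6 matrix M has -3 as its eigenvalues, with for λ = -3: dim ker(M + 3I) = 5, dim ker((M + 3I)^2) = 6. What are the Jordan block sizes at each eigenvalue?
Jordan blocks: (-3, 2), (-3, 1), (-3, 1), (-3, 1), (-3, 1)

λ = -3: successive nullity increments [5, 1] count blocks of size ≥ k; block sizes are [2, 1, 1, 1, 1].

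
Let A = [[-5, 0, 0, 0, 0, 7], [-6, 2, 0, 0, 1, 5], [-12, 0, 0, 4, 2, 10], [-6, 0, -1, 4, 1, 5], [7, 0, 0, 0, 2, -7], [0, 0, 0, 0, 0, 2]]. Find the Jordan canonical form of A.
J = [[-5, 0, 0, 0, 0, 0], [0, 2, 1, 0, 0, 0], [0, 0, 2, 0, 0, 0], [0, 0, 0, 2, 1, 0], [0, 0, 0, 0, 2, 0], [0, 0, 0, 0, 0, 2]]

The characteristic polynomial is det(xI - A) = (x - 2)^5(x + 5), so the eigenvalues are -5 (algebraic multiplicity 1), 2 (algebraic multiplicity 5).

For λ = -5: algebraic multiplicity 1 gives one 1×1 block.

For λ = 2: rank(A - 2I) = 3, rank((A - 2I)^2) = 1. The eigenspace has dimension 6 - 3 = 3, so there are 3 Jordan blocks; the rank sequence gives block sizes [2, 2, 1].

Assembling the blocks gives the Jordan form J above.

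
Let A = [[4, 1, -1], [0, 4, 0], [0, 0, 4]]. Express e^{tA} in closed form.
A has Jordan form J = [[4, 1, 0], [0, 4, 0], [0, 0, 4]] with A = PJP^{-1}, so e^{tA} = P e^{tJ} P^{-1}.

For a Jordan block J_k(λ), e^{tJ_k(λ)} = e^{λt} · (I + tN + t^2 N^2/2! + ... + t^{k-1} N^{k-1}/(k-1)!) where N is the nilpotent superdiagonal part.

Assembling the blocks and conjugating back gives the entries of e^{tA} as shown above.

e^{tA} = [[e^{4*t}, t*e^{4*t}, -t*e^{4*t}], [0, e^{4*t}, 0], [0, 0, e^{4*t}]]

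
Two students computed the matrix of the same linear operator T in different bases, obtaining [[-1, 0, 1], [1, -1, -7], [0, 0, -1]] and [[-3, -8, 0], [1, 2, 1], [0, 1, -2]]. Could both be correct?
Yes.

Two matrices over a field are similar if and only if they have the same invariant factors.

Both A and B have characteristic polynomial (x + 1)^3 and minimal polynomial (x + 1)^3. Computing further, both have invariant factors (x + 1)^3. Hence A and B are similar.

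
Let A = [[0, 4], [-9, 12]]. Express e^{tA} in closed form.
A has Jordan form J = [[6, 1], [0, 6]] with A = PJP^{-1}, so e^{tA} = P e^{tJ} P^{-1}.

For a Jordan block J_k(λ), e^{tJ_k(λ)} = e^{λt} · (I + tN + t^2 N^2/2! + ... + t^{k-1} N^{k-1}/(k-1)!) where N is the nilpotent superdiagonal part.

Assembling the blocks and conjugating back gives the entries of e^{tA} as shown above.

e^{tA} = [[(1 - 6*t)*e^{6*t}, 4*t*e^{6*t}], [-9*t*e^{6*t}, (6*t + 1)*e^{6*t}]]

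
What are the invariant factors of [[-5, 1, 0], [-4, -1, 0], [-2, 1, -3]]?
x + 3, (x + 3)^2

The Jordan structure of A has elementary divisors (x + 3)^2, (x + 3). Arranging the block sizes at each eigenvalue in decreasing order and taking row products gives the invariant factors.

Invariant factors (smallest first, each dividing the next): x + 3, (x + 3)^2.

Check: the last factor (x + 3)^2 is the minimal polynomial, and the product (x + 3)^3 is the characteristic polynomial.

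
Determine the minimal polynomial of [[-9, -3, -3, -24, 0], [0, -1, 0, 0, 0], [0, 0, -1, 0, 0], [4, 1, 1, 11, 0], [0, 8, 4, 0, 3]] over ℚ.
m_A(x) = (x - 3)(x + 1)^2

The characteristic polynomial factors as (x - 3)^2(x + 1)^3. The minimal polynomial is ∏(x - λ)^{k_λ} where k_λ is the size of the largest Jordan block at λ.

For λ = -1: rank(A + I) = 3, and the largest Jordan block has size 2 (the smallest k with rank((A + I)^k) = rank((A + I)^(k+1))).
For λ = 3: rank(A - 3I) = 3, and the largest Jordan block has size 1 (the smallest k with rank((A - 3I)^k) = rank((A - 3I)^(k+1))).

So m_A(x) = (x - 3)(x + 1)^2.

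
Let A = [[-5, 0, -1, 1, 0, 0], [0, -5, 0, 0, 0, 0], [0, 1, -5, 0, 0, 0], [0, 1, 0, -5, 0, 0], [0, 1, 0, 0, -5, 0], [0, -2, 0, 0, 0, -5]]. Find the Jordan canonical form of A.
The characteristic polynomial is det(xI - A) = (x + 5)^6, so the eigenvalues are -5 (algebraic multiplicity 6).

For λ = -5: rank(A + 5I) = 2, rank((A + 5I)^2) = 0. The eigenspace has dimension 6 - 2 = 4, so there are 4 Jordan blocks; the rank sequence gives block sizes [2, 2, 1, 1].

Assembling the blocks gives the Jordan form J above.

J = [[-5, 1, 0, 0, 0, 0], [0, -5, 0, 0, 0, 0], [0, 0, -5, 1, 0, 0], [0, 0, 0, -5, 0, 0], [0, 0, 0, 0, -5, 0], [0, 0, 0, 0, 0, -5]]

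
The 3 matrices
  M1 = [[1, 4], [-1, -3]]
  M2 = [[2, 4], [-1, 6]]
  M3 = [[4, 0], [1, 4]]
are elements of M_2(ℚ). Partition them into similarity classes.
2 classes: {M1}, {M2, M3}

Characteristic polynomials: χ_{M1} = (x + 1)^2, χ_{M2} = (x - 4)^2, χ_{M3} = (x - 4)^2.

{M1}: invariant factors (x + 1)^2.

{M2, M3}: invariant factors (x - 4)^2.

Matrices are similar if and only if their invariant-factor lists agree; the partition into similarity classes is {M1}, {M2, M3}.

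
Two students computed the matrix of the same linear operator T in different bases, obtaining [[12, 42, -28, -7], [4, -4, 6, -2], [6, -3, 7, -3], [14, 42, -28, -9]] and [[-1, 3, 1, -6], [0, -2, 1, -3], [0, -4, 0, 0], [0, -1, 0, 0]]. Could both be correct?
trace(A) = 6 but trace(B) = -3. The trace is a similarity invariant, so A and B are not similar.

No.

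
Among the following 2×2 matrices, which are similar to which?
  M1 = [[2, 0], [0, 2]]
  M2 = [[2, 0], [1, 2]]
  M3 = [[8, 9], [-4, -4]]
Characteristic polynomials: χ_{M1} = (x - 2)^2, χ_{M2} = (x - 2)^2, χ_{M3} = (x - 2)^2.

{M1}: invariant factors x - 2, x - 2.

{M2, M3}: invariant factors (x - 2)^2.

Matrices are similar if and only if their invariant-factor lists agree; the partition into similarity classes is {M1}, {M2, M3}.

2 classes: {M1}, {M2, M3}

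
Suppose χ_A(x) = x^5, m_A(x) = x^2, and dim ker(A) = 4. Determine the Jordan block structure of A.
Jordan blocks: (0, 2), (0, 1), (0, 1), (0, 1)

λ = 0: algebraic multiplicity 5 (exponent in χ_A), largest block size 2 (exponent in m_A), 4 blocks (geometric multiplicity). These force block sizes [2, 1, 1, 1].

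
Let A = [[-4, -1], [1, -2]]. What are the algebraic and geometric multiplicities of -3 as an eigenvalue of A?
The characteristic polynomial is (x + 3)^2, so the factor x + 3 appears with exponent 2: the algebraic multiplicity is 2.

rank(A + 3I) = 1, so the eigenspace has dimension 2 - 1 = 1: the geometric multiplicity is 1.

Since 1 < 2, A is not diagonalizable.

algebraic multiplicity 2, geometric multiplicity 1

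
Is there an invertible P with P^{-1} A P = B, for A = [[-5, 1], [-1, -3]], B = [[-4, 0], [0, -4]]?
No.

Both have characteristic polynomial (x + 4)^2, but the minimal polynomial of A is (x + 4)^2 while the minimal polynomial of B is x + 4. The minimal polynomial is a similarity invariant, so A and B are not similar.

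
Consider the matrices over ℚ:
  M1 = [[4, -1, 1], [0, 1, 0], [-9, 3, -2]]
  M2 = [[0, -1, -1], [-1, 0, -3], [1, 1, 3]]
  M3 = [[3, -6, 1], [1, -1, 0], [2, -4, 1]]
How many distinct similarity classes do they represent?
Characteristic polynomials: χ_{M1} = (x - 1)^3, χ_{M2} = (x - 1)^3, χ_{M3} = (x - 1)^3.

{M1}: invariant factors x - 1, (x - 1)^2.

{M2, M3}: invariant factors (x - 1)^3.

Matrices are similar if and only if their invariant-factor lists agree; the partition into similarity classes is {M1}, {M2, M3}.

2 classes: {M1}, {M2, M3}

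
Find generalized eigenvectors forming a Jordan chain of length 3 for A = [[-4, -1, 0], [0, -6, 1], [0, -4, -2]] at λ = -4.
We seek v_1 ∈ ker((A + 4I)^3) \ ker((A + 4I)^2), then set v_{i+1} = (A + 4I) v_i.

One such chain is v_1 = [[-1, 1, 1]]^T, v_2 = [[-1, -1, -2]]^T, v_3 = [[1, 0, 0]]^T. Check: (A + 4I) v_3 = [[0, 0, 0]]^T = 0.

v_1 = [[-1, 1, 1]]^T, v_2 = [[-1, -1, -2]]^T, v_3 = [[1, 0, 0]]^T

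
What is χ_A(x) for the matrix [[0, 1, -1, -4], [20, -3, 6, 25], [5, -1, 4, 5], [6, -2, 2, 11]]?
xI - A = [[x, -1, 1, 4], [-20, x + 3, -6, -25], [-5, 1, x - 4, -5], [-6, 2, -2, x - 11]].

Expanding det(xI - A) along the first row:
det(xI - A) = + (x)·det([[x + 3, -6, -25], [1, x - 4, -5], [2, -2, x - 11]]) - (-1)·det([[-20, -6, -25], [-5, x - 4, -5], [-6, -2, x - 11]]) + (1)·det([[-20, x + 3, -25], [-5, 1, -5], [-6, 2, x - 11]]) - (4)·det([[-20, x + 3, -6], [-5, 1, x - 4], [-6, 2, -2]]).

Evaluating gives χ_A(x) = x^4 - 12x^3 + 54x^2 - 108x + 81 = (x - 3)^4.

χ_A(x) = (x - 3)^4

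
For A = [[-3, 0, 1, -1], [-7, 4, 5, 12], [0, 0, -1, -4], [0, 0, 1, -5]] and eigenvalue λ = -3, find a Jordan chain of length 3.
We seek v_1 ∈ ker((A + 3I)^3) \ ker((A + 3I)^2), then set v_{i+1} = (A + 3I) v_i.

One such chain is v_1 = [[0, -1, 1, 0]]^T, v_2 = [[1, -2, 2, 1]]^T, v_3 = [[1, 1, 0, 0]]^T. Check: (A + 3I) v_3 = [[0, 0, 0, 0]]^T = 0.

v_1 = [[0, -1, 1, 0]]^T, v_2 = [[1, -2, 2, 1]]^T, v_3 = [[1, 1, 0, 0]]^T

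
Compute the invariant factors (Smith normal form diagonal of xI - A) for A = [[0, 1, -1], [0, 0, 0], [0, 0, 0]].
The Jordan structure of A has elementary divisors x^2, x. Arranging the block sizes at each eigenvalue in decreasing order and taking row products gives the invariant factors.

Invariant factors (smallest first, each dividing the next): x, x^2.

Check: the last factor x^2 is the minimal polynomial, and the product x^3 is the characteristic polynomial.

x, x^2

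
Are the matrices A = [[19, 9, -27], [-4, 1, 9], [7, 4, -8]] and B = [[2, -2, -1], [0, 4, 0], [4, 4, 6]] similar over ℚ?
No.

Both have characteristic polynomial (x - 4)^3, but the minimal polynomial of A is (x - 4)^3 while the minimal polynomial of B is (x - 4)^2. The minimal polynomial is a similarity invariant, so A and B are not similar.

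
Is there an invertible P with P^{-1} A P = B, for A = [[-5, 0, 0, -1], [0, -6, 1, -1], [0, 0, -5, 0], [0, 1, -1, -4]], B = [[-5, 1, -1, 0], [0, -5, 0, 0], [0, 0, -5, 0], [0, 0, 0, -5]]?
No.

Both have characteristic polynomial (x + 5)^4, but the minimal polynomial of A is (x + 5)^3 while the minimal polynomial of B is (x + 5)^2. The minimal polynomial is a similarity invariant, so A and B are not similar.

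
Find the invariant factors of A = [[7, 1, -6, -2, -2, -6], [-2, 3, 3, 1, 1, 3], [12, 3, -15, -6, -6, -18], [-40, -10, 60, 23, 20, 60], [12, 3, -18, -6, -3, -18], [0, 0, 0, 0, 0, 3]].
The Jordan structure of A has elementary divisors (x - 3)^3, (x - 3), (x - 3), (x - 3). Arranging the block sizes at each eigenvalue in decreasing order and taking row products gives the invariant factors.

Invariant factors (smallest first, each dividing the next): x - 3, x - 3, x - 3, (x - 3)^3.

Check: the last factor (x - 3)^3 is the minimal polynomial, and the product (x - 3)^6 is the characteristic polynomial.

x - 3, x - 3, x - 3, (x - 3)^3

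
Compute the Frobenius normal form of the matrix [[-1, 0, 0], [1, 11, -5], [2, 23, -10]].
R = [[0, 0, -5], [1, 0, -4], [0, 1, 0]]

The invariant factors of A (the non-unit diagonal entries of the Smith normal form of xI - A over ℚ[x]) are (x + 1)(x^2 - x + 5), each dividing the next. The characteristic polynomial is their product, (x + 1)(x^2 - x + 5).

The rational canonical form is the block-diagonal matrix of companion matrices C(f_i):
R = [[0, 0, -5], [1, 0, -4], [0, 1, 0]].

Note the characteristic polynomial does not split into linear factors over ℚ, so A has no Jordan form over ℚ; the rational canonical form exists over any field.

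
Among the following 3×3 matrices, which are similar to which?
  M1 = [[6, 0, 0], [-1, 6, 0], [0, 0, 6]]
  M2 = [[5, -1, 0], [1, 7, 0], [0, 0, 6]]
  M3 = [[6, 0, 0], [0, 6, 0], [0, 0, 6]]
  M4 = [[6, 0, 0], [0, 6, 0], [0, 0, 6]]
2 classes: {M1, M2}, {M3, M4}

Characteristic polynomials: χ_{M1} = (x - 6)^3, χ_{M2} = (x - 6)^3, χ_{M3} = (x - 6)^3, χ_{M4} = (x - 6)^3.

{M1, M2}: invariant factors x - 6, (x - 6)^2.

{M3, M4}: invariant factors x - 6, x - 6, x - 6.

Matrices are similar if and only if their invariant-factor lists agree; the partition into similarity classes is {M1, M2}, {M3, M4}.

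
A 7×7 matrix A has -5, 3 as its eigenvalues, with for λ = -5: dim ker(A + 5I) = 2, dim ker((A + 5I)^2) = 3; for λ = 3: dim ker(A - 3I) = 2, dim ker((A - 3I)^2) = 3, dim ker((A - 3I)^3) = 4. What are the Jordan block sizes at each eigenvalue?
λ = -5: successive nullity increments [2, 1] count blocks of size ≥ k; block sizes are [2, 1].
λ = 3: successive nullity increments [2, 1, 1] count blocks of size ≥ k; block sizes are [3, 1].

Jordan blocks: (-5, 2), (-5, 1), (3, 3), (3, 1)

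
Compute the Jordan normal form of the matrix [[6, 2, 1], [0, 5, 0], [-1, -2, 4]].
The characteristic polynomial is det(xI - A) = (x - 5)^3, so the eigenvalues are 5 (algebraic multiplicity 3).

For λ = 5: rank(A - 5I) = 1, rank((A - 5I)^2) = 0. The eigenspace has dimension 3 - 1 = 2, so there are 2 Jordan blocks; the rank sequence gives block sizes [2, 1].

Assembling the blocks gives the Jordan form J above.

J = [[5, 1, 0], [0, 5, 0], [0, 0, 5]]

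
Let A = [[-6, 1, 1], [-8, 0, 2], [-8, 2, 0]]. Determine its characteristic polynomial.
χ_A(x) = (x + 2)^3

xI - A = [[x + 6, -1, -1], [8, x, -2], [8, -2, x]].

Expanding det(xI - A) along the first row:
det(xI - A) = + (x + 6)·det([[x, -2], [-2, x]]) - (-1)·det([[8, -2], [8, x]]) + (-1)·det([[8, x], [8, -2]]).

Evaluating gives χ_A(x) = x^3 + 6x^2 + 12x + 8 = (x + 2)^3.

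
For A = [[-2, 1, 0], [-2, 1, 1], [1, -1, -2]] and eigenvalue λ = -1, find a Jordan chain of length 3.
v_1 = [[0, 0, 1]]^T, v_2 = [[0, 1, -1]]^T, v_3 = [[1, 1, 0]]^T

We seek v_1 ∈ ker((A + I)^3) \ ker((A + I)^2), then set v_{i+1} = (A + I) v_i.

One such chain is v_1 = [[0, 0, 1]]^T, v_2 = [[0, 1, -1]]^T, v_3 = [[1, 1, 0]]^T. Check: (A + I) v_3 = [[0, 0, 0]]^T = 0.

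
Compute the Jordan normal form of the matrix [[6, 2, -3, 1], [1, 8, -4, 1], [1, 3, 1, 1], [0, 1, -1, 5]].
J = [[5, 1, 0, 0], [0, 5, 0, 0], [0, 0, 5, 1], [0, 0, 0, 5]]

The characteristic polynomial is det(xI - A) = (x - 5)^4, so the eigenvalues are 5 (algebraic multiplicity 4).

For λ = 5: rank(A - 5I) = 2, rank((A - 5I)^2) = 0. The eigenspace has dimension 4 - 2 = 2, so there are 2 Jordan blocks; the rank sequence gives block sizes [2, 2].

Assembling the blocks gives the Jordan form J above.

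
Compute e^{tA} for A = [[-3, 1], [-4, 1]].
A has Jordan form J = [[-1, 1], [0, -1]] with A = PJP^{-1}, so e^{tA} = P e^{tJ} P^{-1}.

For a Jordan block J_k(λ), e^{tJ_k(λ)} = e^{λt} · (I + tN + t^2 N^2/2! + ... + t^{k-1} N^{k-1}/(k-1)!) where N is the nilpotent superdiagonal part.

Assembling the blocks and conjugating back gives the entries of e^{tA} as shown above.

e^{tA} = [[(1 - 2*t)*e^{-t}, t*e^{-t}], [-4*t*e^{-t}, (2*t + 1)*e^{-t}]]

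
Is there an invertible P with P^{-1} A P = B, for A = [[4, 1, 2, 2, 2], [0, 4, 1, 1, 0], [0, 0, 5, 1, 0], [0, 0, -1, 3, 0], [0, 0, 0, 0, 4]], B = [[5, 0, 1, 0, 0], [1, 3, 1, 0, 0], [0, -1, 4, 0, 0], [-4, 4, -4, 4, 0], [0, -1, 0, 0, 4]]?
Yes.

Two matrices over a field are similar if and only if they have the same invariant factors.

Both A and B have characteristic polynomial (x - 4)^5 and minimal polynomial (x - 4)^3. Computing further, both have invariant factors x - 4, x - 4, (x - 4)^3. Hence A and B are similar.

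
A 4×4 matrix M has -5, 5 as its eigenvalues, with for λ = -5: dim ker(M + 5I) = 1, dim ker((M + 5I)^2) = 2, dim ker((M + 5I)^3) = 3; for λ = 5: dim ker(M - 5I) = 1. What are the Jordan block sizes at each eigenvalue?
Jordan blocks: (-5, 3), (5, 1)

λ = -5: successive nullity increments [1, 1, 1] count blocks of size ≥ k; block sizes are [3].
λ = 5: successive nullity increments [1] count blocks of size ≥ k; block sizes are [1].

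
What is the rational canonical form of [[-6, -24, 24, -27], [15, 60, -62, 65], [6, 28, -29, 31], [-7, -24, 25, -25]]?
The invariant factors of A (the non-unit diagonal entries of the Smith normal form of xI - A over ℚ[x]) are x(x^3 - 3x - 3), each dividing the next. The characteristic polynomial is their product, x(x^3 - 3x - 3).

The rational canonical form is the block-diagonal matrix of companion matrices C(f_i):
R = [[0, 0, 0, 0], [1, 0, 0, 3], [0, 1, 0, 3], [0, 0, 1, 0]].

Note the characteristic polynomial does not split into linear factors over ℚ, so A has no Jordan form over ℚ; the rational canonical form exists over any field.

R = [[0, 0, 0, 0], [1, 0, 0, 3], [0, 1, 0, 3], [0, 0, 1, 0]]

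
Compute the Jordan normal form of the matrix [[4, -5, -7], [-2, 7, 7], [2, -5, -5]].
J = [[2, 1, 0], [0, 2, 0], [0, 0, 2]]

The characteristic polynomial is det(xI - A) = (x - 2)^3, so the eigenvalues are 2 (algebraic multiplicity 3).

For λ = 2: rank(A - 2I) = 1, rank((A - 2I)^2) = 0. The eigenspace has dimension 3 - 1 = 2, so there are 2 Jordan blocks; the rank sequence gives block sizes [2, 1].

Assembling the blocks gives the Jordan form J above.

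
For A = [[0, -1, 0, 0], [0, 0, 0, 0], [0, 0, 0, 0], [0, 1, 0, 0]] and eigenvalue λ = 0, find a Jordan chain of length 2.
We seek v_1 ∈ ker(A^2) \ ker(A), then set v_{i+1} = A v_i.

One such chain is v_1 = [[1, 1, 1, 0]]^T, v_2 = [[-1, 0, 0, 1]]^T. Check: A v_2 = [[0, 0, 0, 0]]^T = 0.

v_1 = [[1, 1, 1, 0]]^T, v_2 = [[-1, 0, 0, 1]]^T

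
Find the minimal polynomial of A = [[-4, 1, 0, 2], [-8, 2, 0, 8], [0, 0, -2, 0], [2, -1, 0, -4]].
The characteristic polynomial factors as (x + 2)^4. The minimal polynomial is ∏(x - λ)^{k_λ} where k_λ is the size of the largest Jordan block at λ.

For λ = -2: rank(A + 2I) = 1, and the largest Jordan block has size 2 (the smallest k with rank((A + 2I)^k) = rank((A + 2I)^(k+1))).

So m_A(x) = (x + 2)^2.

m_A(x) = (x + 2)^2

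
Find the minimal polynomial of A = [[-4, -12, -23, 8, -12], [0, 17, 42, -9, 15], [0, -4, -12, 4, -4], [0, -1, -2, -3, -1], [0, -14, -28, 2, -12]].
The characteristic polynomial factors as (x - 2)(x + 4)^4. The minimal polynomial is ∏(x - λ)^{k_λ} where k_λ is the size of the largest Jordan block at λ.

For λ = -4: rank(A + 4I) = 3, and the largest Jordan block has size 2 (the smallest k with rank((A + 4I)^k) = rank((A + 4I)^(k+1))).
For λ = 2: rank(A - 2I) = 4, and the largest Jordan block has size 1 (the smallest k with rank((A - 2I)^k) = rank((A - 2I)^(k+1))).

So m_A(x) = (x - 2)(x + 4)^2.

m_A(x) = (x - 2)(x + 4)^2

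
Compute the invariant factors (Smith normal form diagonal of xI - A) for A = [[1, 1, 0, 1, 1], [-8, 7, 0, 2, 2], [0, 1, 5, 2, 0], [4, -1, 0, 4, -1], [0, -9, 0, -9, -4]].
The Jordan structure of A has elementary divisors (x + 1)^2, (x - 5)^2, (x - 5). Arranging the block sizes at each eigenvalue in decreasing order and taking row products gives the invariant factors.

Invariant factors (smallest first, each dividing the next): x - 5, (x - 5)^2(x + 1)^2.

Check: the last factor (x - 5)^2(x + 1)^2 is the minimal polynomial, and the product (x - 5)^3(x + 1)^2 is the characteristic polynomial.

x - 5, (x - 5)^2(x + 1)^2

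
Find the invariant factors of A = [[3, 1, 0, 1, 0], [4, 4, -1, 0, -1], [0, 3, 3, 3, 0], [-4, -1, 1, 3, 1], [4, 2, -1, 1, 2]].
x - 3, (x - 3)^2, (x - 3)^2

The Jordan structure of A has elementary divisors (x - 3)^2, (x - 3)^2, (x - 3). Arranging the block sizes at each eigenvalue in decreasing order and taking row products gives the invariant factors.

Invariant factors (smallest first, each dividing the next): x - 3, (x - 3)^2, (x - 3)^2.

Check: the last factor (x - 3)^2 is the minimal polynomial, and the product (x - 3)^5 is the characteristic polynomial.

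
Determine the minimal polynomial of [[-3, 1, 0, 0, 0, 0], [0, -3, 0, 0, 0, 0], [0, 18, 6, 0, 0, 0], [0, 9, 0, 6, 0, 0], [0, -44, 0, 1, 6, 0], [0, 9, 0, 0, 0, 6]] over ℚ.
The characteristic polynomial factors as (x - 6)^4(x + 3)^2. The minimal polynomial is ∏(x - λ)^{k_λ} where k_λ is the size of the largest Jordan block at λ.

For λ = -3: rank(A + 3I) = 5, and the largest Jordan block has size 2 (the smallest k with rank((A + 3I)^k) = rank((A + 3I)^(k+1))).
For λ = 6: rank(A - 6I) = 3, and the largest Jordan block has size 2 (the smallest k with rank((A - 6I)^k) = rank((A - 6I)^(k+1))).

So m_A(x) = (x - 6)^2(x + 3)^2.

m_A(x) = (x - 6)^2(x + 3)^2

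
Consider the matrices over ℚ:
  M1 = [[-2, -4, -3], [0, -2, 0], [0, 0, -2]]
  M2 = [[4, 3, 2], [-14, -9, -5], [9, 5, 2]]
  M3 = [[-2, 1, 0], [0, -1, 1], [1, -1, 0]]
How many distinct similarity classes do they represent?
2 classes: {M1}, {M2, M3}

Characteristic polynomials: χ_{M1} = (x + 2)^3, χ_{M2} = (x + 1)^3, χ_{M3} = (x + 1)^3.

{M1}: invariant factors x + 2, (x + 2)^2.

{M2, M3}: invariant factors (x + 1)^3.

Matrices are similar if and only if their invariant-factor lists agree; the partition into similarity classes is {M1}, {M2, M3}.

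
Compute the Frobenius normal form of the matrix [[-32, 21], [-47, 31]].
The invariant factors of A (the non-unit diagonal entries of the Smith normal form of xI - A over ℚ[x]) are x^2 + x - 5, each dividing the next. The characteristic polynomial is their product, x^2 + x - 5.

The rational canonical form is the block-diagonal matrix of companion matrices C(f_i):
R = [[0, 5], [1, -1]].

Note the characteristic polynomial does not split into linear factors over ℚ, so A has no Jordan form over ℚ; the rational canonical form exists over any field.

R = [[0, 5], [1, -1]]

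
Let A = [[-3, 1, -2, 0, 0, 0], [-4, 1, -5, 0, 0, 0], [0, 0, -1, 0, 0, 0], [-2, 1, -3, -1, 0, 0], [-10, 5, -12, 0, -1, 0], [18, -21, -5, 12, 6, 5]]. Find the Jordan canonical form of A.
J = [[-1, 1, 0, 0, 0, 0], [0, -1, 1, 0, 0, 0], [0, 0, -1, 0, 0, 0], [0, 0, 0, -1, 0, 0], [0, 0, 0, 0, -1, 0], [0, 0, 0, 0, 0, 5]]

The characteristic polynomial is det(xI - A) = (x - 5)(x + 1)^5, so the eigenvalues are -1 (algebraic multiplicity 5), 5 (algebraic multiplicity 1).

For λ = -1: rank(A + I) = 3, rank((A + I)^2) = 2, rank((A + I)^3) = 1. The eigenspace has dimension 6 - 3 = 3, so there are 3 Jordan blocks; the rank sequence gives block sizes [3, 1, 1].

For λ = 5: algebraic multiplicity 1 gives one 1×1 block.

Assembling the blocks gives the Jordan form J above.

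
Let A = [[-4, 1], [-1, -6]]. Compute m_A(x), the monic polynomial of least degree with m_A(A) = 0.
m_A(x) = (x + 5)^2

The characteristic polynomial factors as (x + 5)^2. The minimal polynomial is ∏(x - λ)^{k_λ} where k_λ is the size of the largest Jordan block at λ.

For λ = -5: rank(A + 5I) = 1, and the largest Jordan block has size 2 (the smallest k with rank((A + 5I)^k) = rank((A + 5I)^(k+1))).

So m_A(x) = (x + 5)^2.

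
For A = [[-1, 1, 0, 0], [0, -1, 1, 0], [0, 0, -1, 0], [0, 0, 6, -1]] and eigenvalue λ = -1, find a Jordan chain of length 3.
v_1 = [[0, 0, 1, 2]]^T, v_2 = [[0, 1, 0, 6]]^T, v_3 = [[1, 0, 0, 0]]^T

We seek v_1 ∈ ker((A + I)^3) \ ker((A + I)^2), then set v_{i+1} = (A + I) v_i.

One such chain is v_1 = [[0, 0, 1, 2]]^T, v_2 = [[0, 1, 0, 6]]^T, v_3 = [[1, 0, 0, 0]]^T. Check: (A + I) v_3 = [[0, 0, 0, 0]]^T = 0.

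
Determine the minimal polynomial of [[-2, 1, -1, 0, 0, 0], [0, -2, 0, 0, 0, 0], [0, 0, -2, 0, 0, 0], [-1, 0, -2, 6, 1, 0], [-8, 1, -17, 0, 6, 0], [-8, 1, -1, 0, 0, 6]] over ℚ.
m_A(x) = (x - 6)^2(x + 2)^2

The characteristic polynomial factors as (x - 6)^3(x + 2)^3. The minimal polynomial is ∏(x - λ)^{k_λ} where k_λ is the size of the largest Jordan block at λ.

For λ = -2: rank(A + 2I) = 4, and the largest Jordan block has size 2 (the smallest k with rank((A + 2I)^k) = rank((A + 2I)^(k+1))).
For λ = 6: rank(A - 6I) = 4, and the largest Jordan block has size 2 (the smallest k with rank((A - 6I)^k) = rank((A - 6I)^(k+1))).

So m_A(x) = (x - 6)^2(x + 2)^2.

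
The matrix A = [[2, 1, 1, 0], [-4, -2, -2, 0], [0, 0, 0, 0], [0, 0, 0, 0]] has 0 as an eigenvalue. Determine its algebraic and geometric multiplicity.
The characteristic polynomial is x^4, so the factor x appears with exponent 4: the algebraic multiplicity is 4.

rank(A) = 1, so the eigenspace has dimension 4 - 1 = 3: the geometric multiplicity is 3.

Since 3 < 4, A is not diagonalizable.

algebraic multiplicity 4, geometric multiplicity 3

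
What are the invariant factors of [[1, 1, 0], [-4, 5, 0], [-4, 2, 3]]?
The Jordan structure of A has elementary divisors (x - 3)^2, (x - 3). Arranging the block sizes at each eigenvalue in decreasing order and taking row products gives the invariant factors.

Invariant factors (smallest first, each dividing the next): x - 3, (x - 3)^2.

Check: the last factor (x - 3)^2 is the minimal polynomial, and the product (x - 3)^3 is the characteristic polynomial.

x - 3, (x - 3)^2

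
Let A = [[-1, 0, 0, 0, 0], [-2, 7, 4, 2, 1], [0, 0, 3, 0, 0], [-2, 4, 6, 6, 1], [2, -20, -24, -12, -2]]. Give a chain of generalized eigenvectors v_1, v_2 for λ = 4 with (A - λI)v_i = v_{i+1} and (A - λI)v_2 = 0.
v_1 = [[0, 1, 0, 0, -3]]^T, v_2 = [[0, 0, 0, 1, -2]]^T

We seek v_1 ∈ ker((A - 4I)^2) \ ker(A - 4I), then set v_{i+1} = (A - 4I) v_i.

One such chain is v_1 = [[0, 1, 0, 0, -3]]^T, v_2 = [[0, 0, 0, 1, -2]]^T. Check: (A - 4I) v_2 = [[0, 0, 0, 0, 0]]^T = 0.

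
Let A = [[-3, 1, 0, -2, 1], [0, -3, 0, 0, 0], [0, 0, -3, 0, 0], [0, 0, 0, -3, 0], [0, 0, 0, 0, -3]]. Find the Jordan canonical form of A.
The characteristic polynomial is det(xI - A) = (x + 3)^5, so the eigenvalues are -3 (algebraic multiplicity 5).

For λ = -3: rank(A + 3I) = 1, rank((A + 3I)^2) = 0. The eigenspace has dimension 5 - 1 = 4, so there are 4 Jordan blocks; the rank sequence gives block sizes [2, 1, 1, 1].

Assembling the blocks gives the Jordan form J above.

J = [[-3, 1, 0, 0, 0], [0, -3, 0, 0, 0], [0, 0, -3, 0, 0], [0, 0, 0, -3, 0], [0, 0, 0, 0, -3]]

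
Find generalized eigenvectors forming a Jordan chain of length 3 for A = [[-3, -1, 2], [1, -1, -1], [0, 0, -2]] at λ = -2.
We seek v_1 ∈ ker((A + 2I)^3) \ ker((A + 2I)^2), then set v_{i+1} = (A + 2I) v_i.

One such chain is v_1 = [[2, -1, 1]]^T, v_2 = [[1, 0, 0]]^T, v_3 = [[-1, 1, 0]]^T. Check: (A + 2I) v_3 = [[0, 0, 0]]^T = 0.

v_1 = [[2, -1, 1]]^T, v_2 = [[1, 0, 0]]^T, v_3 = [[-1, 1, 0]]^T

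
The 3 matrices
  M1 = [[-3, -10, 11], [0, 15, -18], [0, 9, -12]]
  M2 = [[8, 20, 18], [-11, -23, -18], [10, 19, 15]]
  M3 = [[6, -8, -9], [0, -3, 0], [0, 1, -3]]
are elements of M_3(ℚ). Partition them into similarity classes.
1 class: {M1, M2, M3}

Characteristic polynomials: χ_{M1} = (x - 6)(x + 3)^2, χ_{M2} = (x - 6)(x + 3)^2, χ_{M3} = (x - 6)(x + 3)^2.

{M1, M2, M3}: invariant factors (x - 6)(x + 3)^2.

Matrices are similar if and only if their invariant-factor lists agree; the partition into similarity classes is {M1, M2, M3}.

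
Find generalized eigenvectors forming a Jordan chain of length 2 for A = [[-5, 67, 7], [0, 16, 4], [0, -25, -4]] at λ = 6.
v_1 = [[-5, -1, 3]]^T, v_2 = [[9, 2, -5]]^T

We seek v_1 ∈ ker((A - 6I)^2) \ ker(A - 6I), then set v_{i+1} = (A - 6I) v_i.

One such chain is v_1 = [[-5, -1, 3]]^T, v_2 = [[9, 2, -5]]^T. Check: (A - 6I) v_2 = [[0, 0, 0]]^T = 0.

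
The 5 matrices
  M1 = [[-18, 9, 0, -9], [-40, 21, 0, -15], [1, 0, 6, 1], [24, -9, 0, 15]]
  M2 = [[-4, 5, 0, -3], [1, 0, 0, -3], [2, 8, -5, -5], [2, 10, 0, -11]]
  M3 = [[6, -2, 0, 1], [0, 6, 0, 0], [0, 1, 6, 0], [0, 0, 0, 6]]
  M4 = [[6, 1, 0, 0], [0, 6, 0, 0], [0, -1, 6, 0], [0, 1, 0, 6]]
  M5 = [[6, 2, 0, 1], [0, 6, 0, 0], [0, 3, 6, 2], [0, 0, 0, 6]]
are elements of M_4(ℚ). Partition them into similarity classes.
3 classes: {M1, M3, M5}, {M2}, {M4}

Characteristic polynomials: χ_{M1} = (x - 6)^4, χ_{M2} = (x + 5)^4, χ_{M3} = (x - 6)^4, χ_{M4} = (x - 6)^4, χ_{M5} = (x - 6)^4.

{M1, M3, M5}: invariant factors (x - 6)^2, (x - 6)^2.

{M2}: invariant factors (x + 5)^2, (x + 5)^2.

{M4}: invariant factors x - 6, x - 6, (x - 6)^2.

Matrices are similar if and only if their invariant-factor lists agree; the partition into similarity classes is {M1, M3, M5}, {M2}, {M4}.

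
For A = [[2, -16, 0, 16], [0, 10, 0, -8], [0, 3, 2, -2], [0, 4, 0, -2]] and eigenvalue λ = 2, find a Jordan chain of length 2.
v_1 = [[-2, 1, 0, 1]]^T, v_2 = [[0, 0, 1, 0]]^T

We seek v_1 ∈ ker((A - 2I)^2) \ ker(A - 2I), then set v_{i+1} = (A - 2I) v_i.

One such chain is v_1 = [[-2, 1, 0, 1]]^T, v_2 = [[0, 0, 1, 0]]^T. Check: (A - 2I) v_2 = [[0, 0, 0, 0]]^T = 0.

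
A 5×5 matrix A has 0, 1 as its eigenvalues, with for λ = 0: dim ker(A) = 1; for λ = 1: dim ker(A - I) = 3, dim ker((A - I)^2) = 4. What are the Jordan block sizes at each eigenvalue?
Jordan blocks: (0, 1), (1, 2), (1, 1), (1, 1)

λ = 0: successive nullity increments [1] count blocks of size ≥ k; block sizes are [1].
λ = 1: successive nullity increments [3, 1] count blocks of size ≥ k; block sizes are [2, 1, 1].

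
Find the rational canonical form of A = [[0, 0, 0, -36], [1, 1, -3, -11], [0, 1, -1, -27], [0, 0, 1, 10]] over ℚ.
R = [[0, 0, 0, -36], [1, 0, 0, 36], [0, 1, 0, -29], [0, 0, 1, 10]]

The invariant factors of A (the non-unit diagonal entries of the Smith normal form of xI - A over ℚ[x]) are (x - 6)(x - 3)(x^2 - x + 2), each dividing the next. The characteristic polynomial is their product, (x - 6)(x - 3)(x^2 - x + 2).

The rational canonical form is the block-diagonal matrix of companion matrices C(f_i):
R = [[0, 0, 0, -36], [1, 0, 0, 36], [0, 1, 0, -29], [0, 0, 1, 10]].

Note the characteristic polynomial does not split into linear factors over ℚ, so A has no Jordan form over ℚ; the rational canonical form exists over any field.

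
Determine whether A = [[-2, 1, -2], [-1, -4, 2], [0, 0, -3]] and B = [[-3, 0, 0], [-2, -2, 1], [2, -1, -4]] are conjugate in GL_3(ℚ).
Yes.

Two matrices over a field are similar if and only if they have the same invariant factors.

Both A and B have characteristic polynomial (x + 3)^3 and minimal polynomial (x + 3)^2. Computing further, both have invariant factors x + 3, (x + 3)^2. Hence A and B are similar.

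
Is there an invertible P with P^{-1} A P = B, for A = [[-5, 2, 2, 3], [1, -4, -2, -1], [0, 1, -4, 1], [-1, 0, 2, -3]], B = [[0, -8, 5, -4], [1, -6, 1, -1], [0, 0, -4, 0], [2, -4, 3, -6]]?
Yes.

Two matrices over a field are similar if and only if they have the same invariant factors.

Both A and B have characteristic polynomial (x + 4)^4 and minimal polynomial (x + 4)^2. Computing further, both have invariant factors (x + 4)^2, (x + 4)^2. Hence A and B are similar.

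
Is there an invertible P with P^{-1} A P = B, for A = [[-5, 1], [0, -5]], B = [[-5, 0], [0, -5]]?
No.

Both have characteristic polynomial (x + 5)^2, but the minimal polynomial of A is (x + 5)^2 while the minimal polynomial of B is x + 5. The minimal polynomial is a similarity invariant, so A and B are not similar.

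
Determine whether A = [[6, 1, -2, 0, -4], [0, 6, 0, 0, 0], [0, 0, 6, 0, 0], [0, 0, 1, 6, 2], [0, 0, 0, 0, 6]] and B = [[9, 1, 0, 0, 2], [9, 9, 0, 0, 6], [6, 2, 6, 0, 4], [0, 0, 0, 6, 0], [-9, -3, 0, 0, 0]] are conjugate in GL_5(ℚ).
No.

Both have characteristic polynomial (x - 6)^5 and minimal polynomial (x - 6)^2. But rank(A - 6I) = 2 for A while rank(B - 6I) = 1 for B, so the number of Jordan blocks at λ = 6 differs. A and B are not similar.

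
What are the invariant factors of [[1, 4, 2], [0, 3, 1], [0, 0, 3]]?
(x - 3)^2(x - 1)

The Jordan structure of A has elementary divisors (x - 1), (x - 3)^2. Arranging the block sizes at each eigenvalue in decreasing order and taking row products gives the invariant factors.

Invariant factors (smallest first, each dividing the next): (x - 3)^2(x - 1).

Check: the last factor (x - 3)^2(x - 1) is the minimal polynomial, and the product (x - 3)^2(x - 1) is the characteristic polynomial.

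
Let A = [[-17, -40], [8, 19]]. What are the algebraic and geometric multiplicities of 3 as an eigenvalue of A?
The characteristic polynomial is (x - 3)(x + 1), so the factor x - 3 appears with exponent 1: the algebraic multiplicity is 1.

rank(A - 3I) = 1, so the eigenspace has dimension 2 - 1 = 1: the geometric multiplicity is 1.

algebraic multiplicity 1, geometric multiplicity 1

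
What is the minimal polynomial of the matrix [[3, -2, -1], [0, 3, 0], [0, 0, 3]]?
m_A(x) = (x - 3)^2

The characteristic polynomial factors as (x - 3)^3. The minimal polynomial is ∏(x - λ)^{k_λ} where k_λ is the size of the largest Jordan block at λ.

For λ = 3: rank(A - 3I) = 1, and the largest Jordan block has size 2 (the smallest k with rank((A - 3I)^k) = rank((A - 3I)^(k+1))).

So m_A(x) = (x - 3)^2.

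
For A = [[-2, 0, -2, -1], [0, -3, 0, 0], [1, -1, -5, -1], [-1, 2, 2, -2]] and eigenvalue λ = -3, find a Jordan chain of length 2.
We seek v_1 ∈ ker((A + 3I)^2) \ ker(A + 3I), then set v_{i+1} = (A + 3I) v_i.

One such chain is v_1 = [[0, 1, -1, 1]]^T, v_2 = [[1, 0, 0, 1]]^T. Check: (A + 3I) v_2 = [[0, 0, 0, 0]]^T = 0.

v_1 = [[0, 1, -1, 1]]^T, v_2 = [[1, 0, 0, 1]]^T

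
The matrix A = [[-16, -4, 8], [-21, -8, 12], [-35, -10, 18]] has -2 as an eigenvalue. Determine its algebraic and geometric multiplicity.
algebraic multiplicity 3, geometric multiplicity 2

The characteristic polynomial is (x + 2)^3, so the factor x + 2 appears with exponent 3: the algebraic multiplicity is 3.

rank(A + 2I) = 1, so the eigenspace has dimension 3 - 1 = 2: the geometric multiplicity is 2.

Since 2 < 3, A is not diagonalizable.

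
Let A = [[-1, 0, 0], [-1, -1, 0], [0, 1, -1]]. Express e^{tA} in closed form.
A has Jordan form J = [[-1, 1, 0], [0, -1, 1], [0, 0, -1]] with A = PJP^{-1}, so e^{tA} = P e^{tJ} P^{-1}.

For a Jordan block J_k(λ), e^{tJ_k(λ)} = e^{λt} · (I + tN + t^2 N^2/2! + ... + t^{k-1} N^{k-1}/(k-1)!) where N is the nilpotent superdiagonal part.

Assembling the blocks and conjugating back gives the entries of e^{tA} as shown above.

e^{tA} = [[e^{-t}, 0, 0], [-t*e^{-t}, e^{-t}, 0], [-t^2*e^{-t}/2, t*e^{-t}, e^{-t}]]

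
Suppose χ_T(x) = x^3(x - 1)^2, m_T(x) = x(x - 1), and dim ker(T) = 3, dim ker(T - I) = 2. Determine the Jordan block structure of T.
λ = 0: algebraic multiplicity 3 (exponent in χ_T), largest block size 1 (exponent in m_T), 3 blocks (geometric multiplicity). These force block sizes [1, 1, 1].
λ = 1: algebraic multiplicity 2 (exponent in χ_T), largest block size 1 (exponent in m_T), 2 blocks (geometric multiplicity). These force block sizes [1, 1].

Jordan blocks: (0, 1), (0, 1), (0, 1), (1, 1), (1, 1)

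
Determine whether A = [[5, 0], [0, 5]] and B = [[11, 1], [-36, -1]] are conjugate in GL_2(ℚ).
Both have characteristic polynomial (x - 5)^2, but the minimal polynomial of A is x - 5 while the minimal polynomial of B is (x - 5)^2. The minimal polynomial is a similarity invariant, so A and B are not similar.

No.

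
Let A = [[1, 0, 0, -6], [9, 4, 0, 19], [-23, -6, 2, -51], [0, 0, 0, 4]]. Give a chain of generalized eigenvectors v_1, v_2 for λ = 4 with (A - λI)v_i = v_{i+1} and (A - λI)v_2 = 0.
v_1 = [[-2, 0, -1, 1]]^T, v_2 = [[0, 1, -3, 0]]^T

We seek v_1 ∈ ker((A - 4I)^2) \ ker(A - 4I), then set v_{i+1} = (A - 4I) v_i.

One such chain is v_1 = [[-2, 0, -1, 1]]^T, v_2 = [[0, 1, -3, 0]]^T. Check: (A - 4I) v_2 = [[0, 0, 0, 0]]^T = 0.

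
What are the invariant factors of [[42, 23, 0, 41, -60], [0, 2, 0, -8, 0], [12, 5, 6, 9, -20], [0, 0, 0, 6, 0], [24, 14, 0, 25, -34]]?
x - 6, (x - 6)^2(x - 2)^2

The Jordan structure of A has elementary divisors (x - 2)^2, (x - 6)^2, (x - 6). Arranging the block sizes at each eigenvalue in decreasing order and taking row products gives the invariant factors.

Invariant factors (smallest first, each dividing the next): x - 6, (x - 6)^2(x - 2)^2.

Check: the last factor (x - 6)^2(x - 2)^2 is the minimal polynomial, and the product (x - 6)^3(x - 2)^2 is the characteristic polynomial.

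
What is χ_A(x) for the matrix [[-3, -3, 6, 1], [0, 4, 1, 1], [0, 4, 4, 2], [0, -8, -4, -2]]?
χ_A(x) = (x - 2)^3(x + 3)

xI - A = [[x + 3, 3, -6, -1], [0, x - 4, -1, -1], [0, -4, x - 4, -2], [0, 8, 4, x + 2]].

Expanding det(xI - A) along the first row:
det(xI - A) = + (x + 3)·det([[x - 4, -1, -1], [-4, x - 4, -2], [8, 4, x + 2]]) - (3)·det([[0, -1, -1], [0, x - 4, -2], [0, 4, x + 2]]) + (-6)·det([[0, x - 4, -1], [0, -4, -2], [0, 8, x + 2]]) - (-1)·det([[0, x - 4, -1], [0, -4, x - 4], [0, 8, 4]]).

Evaluating gives χ_A(x) = x^4 - 3x^3 - 6x^2 + 28x - 24 = (x - 2)^3(x + 3).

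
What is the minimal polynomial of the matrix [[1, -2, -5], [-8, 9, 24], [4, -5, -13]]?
m_A(x) = (x + 1)^3

The characteristic polynomial factors as (x + 1)^3. The minimal polynomial is ∏(x - λ)^{k_λ} where k_λ is the size of the largest Jordan block at λ.

For λ = -1: rank(A + I) = 2, and the largest Jordan block has size 3 (the smallest k with rank((A + I)^k) = rank((A + I)^(k+1))).

So m_A(x) = (x + 1)^3.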